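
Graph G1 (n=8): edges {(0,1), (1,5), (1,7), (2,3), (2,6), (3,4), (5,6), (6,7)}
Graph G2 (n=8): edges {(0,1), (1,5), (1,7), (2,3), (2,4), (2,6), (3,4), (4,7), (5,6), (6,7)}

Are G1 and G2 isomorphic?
No, not isomorphic

The graphs are NOT isomorphic.

Counting edges: G1 has 8 edge(s); G2 has 10 edge(s).
Edge count is an isomorphism invariant (a bijection on vertices induces a bijection on edges), so differing edge counts rule out isomorphism.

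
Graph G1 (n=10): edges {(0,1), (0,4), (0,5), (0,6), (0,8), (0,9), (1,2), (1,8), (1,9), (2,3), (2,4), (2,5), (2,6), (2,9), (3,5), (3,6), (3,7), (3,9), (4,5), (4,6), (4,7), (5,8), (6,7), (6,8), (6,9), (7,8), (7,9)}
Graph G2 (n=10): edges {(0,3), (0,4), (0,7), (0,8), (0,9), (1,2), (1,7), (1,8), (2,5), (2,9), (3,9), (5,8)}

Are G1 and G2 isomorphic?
No, not isomorphic

The graphs are NOT isomorphic.

Connected components of G1: 1 component(s) with vertex sets [[0, 1, 2, 3, 4, 5, 6, 7, 8, 9]], sizes [10].
Connected components of G2: 2 component(s) with vertex sets [[6], [0, 1, 2, 3, 4, 5, 7, 8, 9]], sizes [1, 9].
The number of connected components (and the multiset of component sizes) is an isomorphism invariant — an isomorphism maps each component of G1 bijectively onto a component of G2. Since G1 has 1 component(s) and G2 has 2, they cannot be isomorphic.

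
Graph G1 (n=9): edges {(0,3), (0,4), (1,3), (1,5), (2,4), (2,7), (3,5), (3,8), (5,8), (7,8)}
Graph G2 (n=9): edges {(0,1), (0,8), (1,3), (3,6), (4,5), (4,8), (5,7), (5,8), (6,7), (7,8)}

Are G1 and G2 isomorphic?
Yes, isomorphic

The graphs are isomorphic.
One valid mapping φ: V(G1) → V(G2): 0→0, 1→4, 2→3, 3→8, 4→1, 5→5, 6→2, 7→6, 8→7

Verify φ preserves adjacency — for each edge of G1, its image is an edge of G2:
  (0,3) → (φ(0),φ(3)) = (0,8) ∈ E(G2) ✓
  (0,4) → (φ(0),φ(4)) = (0,1) ∈ E(G2) ✓
  (1,3) → (φ(1),φ(3)) = (4,8) ∈ E(G2) ✓
  (1,5) → (φ(1),φ(5)) = (4,5) ∈ E(G2) ✓
  (2,4) → (φ(2),φ(4)) = (1,3) ∈ E(G2) ✓
  (2,7) → (φ(2),φ(7)) = (3,6) ∈ E(G2) ✓
  (3,5) → (φ(3),φ(5)) = (5,8) ∈ E(G2) ✓
  (3,8) → (φ(3),φ(8)) = (7,8) ∈ E(G2) ✓
  (5,8) → (φ(5),φ(8)) = (5,7) ∈ E(G2) ✓
  (7,8) → (φ(7),φ(8)) = (6,7) ∈ E(G2) ✓
All 10 edges of G1 map to edges of G2, and |E(G1)| = |E(G2)| = 10, so φ is a bijection on edges as well as vertices. Hence G1 ≅ G2.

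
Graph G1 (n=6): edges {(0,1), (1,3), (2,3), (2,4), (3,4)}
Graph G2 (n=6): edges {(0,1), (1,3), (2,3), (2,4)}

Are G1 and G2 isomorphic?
No, not isomorphic

The graphs are NOT isomorphic.

Counting edges: G1 has 5 edge(s); G2 has 4 edge(s).
Edge count is an isomorphism invariant (a bijection on vertices induces a bijection on edges), so differing edge counts rule out isomorphism.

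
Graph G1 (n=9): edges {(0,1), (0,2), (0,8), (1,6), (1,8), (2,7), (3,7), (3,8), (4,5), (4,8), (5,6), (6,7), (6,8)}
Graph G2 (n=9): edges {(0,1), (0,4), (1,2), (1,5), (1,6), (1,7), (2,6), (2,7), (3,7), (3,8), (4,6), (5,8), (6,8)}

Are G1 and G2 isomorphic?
Yes, isomorphic

The graphs are isomorphic.
One valid mapping φ: V(G1) → V(G2): 0→7, 1→2, 2→3, 3→5, 4→0, 5→4, 6→6, 7→8, 8→1

Verify φ preserves adjacency — for each edge of G1, its image is an edge of G2:
  (0,1) → (φ(0),φ(1)) = (2,7) ∈ E(G2) ✓
  (0,2) → (φ(0),φ(2)) = (3,7) ∈ E(G2) ✓
  (0,8) → (φ(0),φ(8)) = (1,7) ∈ E(G2) ✓
  (1,6) → (φ(1),φ(6)) = (2,6) ∈ E(G2) ✓
  (1,8) → (φ(1),φ(8)) = (1,2) ∈ E(G2) ✓
  (2,7) → (φ(2),φ(7)) = (3,8) ∈ E(G2) ✓
  (3,7) → (φ(3),φ(7)) = (5,8) ∈ E(G2) ✓
  (3,8) → (φ(3),φ(8)) = (1,5) ∈ E(G2) ✓
  (4,5) → (φ(4),φ(5)) = (0,4) ∈ E(G2) ✓
  (4,8) → (φ(4),φ(8)) = (0,1) ∈ E(G2) ✓
  (5,6) → (φ(5),φ(6)) = (4,6) ∈ E(G2) ✓
  (6,7) → (φ(6),φ(7)) = (6,8) ∈ E(G2) ✓
  (6,8) → (φ(6),φ(8)) = (1,6) ∈ E(G2) ✓
All 13 edges of G1 map to edges of G2, and |E(G1)| = |E(G2)| = 13, so φ is a bijection on edges as well as vertices. Hence G1 ≅ G2.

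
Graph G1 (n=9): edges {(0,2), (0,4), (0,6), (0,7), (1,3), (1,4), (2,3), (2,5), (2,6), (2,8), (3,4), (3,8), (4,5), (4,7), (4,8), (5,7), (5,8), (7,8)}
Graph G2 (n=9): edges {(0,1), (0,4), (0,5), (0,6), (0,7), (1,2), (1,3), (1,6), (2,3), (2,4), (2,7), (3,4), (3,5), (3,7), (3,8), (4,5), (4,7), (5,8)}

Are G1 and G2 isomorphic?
Yes, isomorphic

The graphs are isomorphic.
One valid mapping φ: V(G1) → V(G2): 0→1, 1→8, 2→0, 3→5, 4→3, 5→7, 6→6, 7→2, 8→4

Verify φ preserves adjacency — for each edge of G1, its image is an edge of G2:
  (0,2) → (φ(0),φ(2)) = (0,1) ∈ E(G2) ✓
  (0,4) → (φ(0),φ(4)) = (1,3) ∈ E(G2) ✓
  (0,6) → (φ(0),φ(6)) = (1,6) ∈ E(G2) ✓
  (0,7) → (φ(0),φ(7)) = (1,2) ∈ E(G2) ✓
  (1,3) → (φ(1),φ(3)) = (5,8) ∈ E(G2) ✓
  (1,4) → (φ(1),φ(4)) = (3,8) ∈ E(G2) ✓
  (2,3) → (φ(2),φ(3)) = (0,5) ∈ E(G2) ✓
  (2,5) → (φ(2),φ(5)) = (0,7) ∈ E(G2) ✓
  (2,6) → (φ(2),φ(6)) = (0,6) ∈ E(G2) ✓
  (2,8) → (φ(2),φ(8)) = (0,4) ∈ E(G2) ✓
  (3,4) → (φ(3),φ(4)) = (3,5) ∈ E(G2) ✓
  (3,8) → (φ(3),φ(8)) = (4,5) ∈ E(G2) ✓
  (4,5) → (φ(4),φ(5)) = (3,7) ∈ E(G2) ✓
  (4,7) → (φ(4),φ(7)) = (2,3) ∈ E(G2) ✓
  (4,8) → (φ(4),φ(8)) = (3,4) ∈ E(G2) ✓
  (5,7) → (φ(5),φ(7)) = (2,7) ∈ E(G2) ✓
  (5,8) → (φ(5),φ(8)) = (4,7) ∈ E(G2) ✓
  (7,8) → (φ(7),φ(8)) = (2,4) ∈ E(G2) ✓
All 18 edges of G1 map to edges of G2, and |E(G1)| = |E(G2)| = 18, so φ is a bijection on edges as well as vertices. Hence G1 ≅ G2.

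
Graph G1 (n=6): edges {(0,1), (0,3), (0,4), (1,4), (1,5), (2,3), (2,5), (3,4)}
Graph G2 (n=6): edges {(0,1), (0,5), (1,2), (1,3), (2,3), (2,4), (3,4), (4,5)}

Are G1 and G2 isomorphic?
Yes, isomorphic

The graphs are isomorphic.
One valid mapping φ: V(G1) → V(G2): 0→3, 1→4, 2→0, 3→1, 4→2, 5→5

Verify φ preserves adjacency — for each edge of G1, its image is an edge of G2:
  (0,1) → (φ(0),φ(1)) = (3,4) ∈ E(G2) ✓
  (0,3) → (φ(0),φ(3)) = (1,3) ∈ E(G2) ✓
  (0,4) → (φ(0),φ(4)) = (2,3) ∈ E(G2) ✓
  (1,4) → (φ(1),φ(4)) = (2,4) ∈ E(G2) ✓
  (1,5) → (φ(1),φ(5)) = (4,5) ∈ E(G2) ✓
  (2,3) → (φ(2),φ(3)) = (0,1) ∈ E(G2) ✓
  (2,5) → (φ(2),φ(5)) = (0,5) ∈ E(G2) ✓
  (3,4) → (φ(3),φ(4)) = (1,2) ∈ E(G2) ✓
All 8 edges of G1 map to edges of G2, and |E(G1)| = |E(G2)| = 8, so φ is a bijection on edges as well as vertices. Hence G1 ≅ G2.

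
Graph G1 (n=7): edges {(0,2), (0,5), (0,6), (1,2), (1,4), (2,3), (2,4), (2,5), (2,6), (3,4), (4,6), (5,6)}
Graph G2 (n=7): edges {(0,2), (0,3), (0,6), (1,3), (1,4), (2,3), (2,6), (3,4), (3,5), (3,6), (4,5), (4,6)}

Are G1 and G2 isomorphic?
Yes, isomorphic

The graphs are isomorphic.
One valid mapping φ: V(G1) → V(G2): 0→0, 1→1, 2→3, 3→5, 4→4, 5→2, 6→6

Verify φ preserves adjacency — for each edge of G1, its image is an edge of G2:
  (0,2) → (φ(0),φ(2)) = (0,3) ∈ E(G2) ✓
  (0,5) → (φ(0),φ(5)) = (0,2) ∈ E(G2) ✓
  (0,6) → (φ(0),φ(6)) = (0,6) ∈ E(G2) ✓
  (1,2) → (φ(1),φ(2)) = (1,3) ∈ E(G2) ✓
  (1,4) → (φ(1),φ(4)) = (1,4) ∈ E(G2) ✓
  (2,3) → (φ(2),φ(3)) = (3,5) ∈ E(G2) ✓
  (2,4) → (φ(2),φ(4)) = (3,4) ∈ E(G2) ✓
  (2,5) → (φ(2),φ(5)) = (2,3) ∈ E(G2) ✓
  (2,6) → (φ(2),φ(6)) = (3,6) ∈ E(G2) ✓
  (3,4) → (φ(3),φ(4)) = (4,5) ∈ E(G2) ✓
  (4,6) → (φ(4),φ(6)) = (4,6) ∈ E(G2) ✓
  (5,6) → (φ(5),φ(6)) = (2,6) ∈ E(G2) ✓
All 12 edges of G1 map to edges of G2, and |E(G1)| = |E(G2)| = 12, so φ is a bijection on edges as well as vertices. Hence G1 ≅ G2.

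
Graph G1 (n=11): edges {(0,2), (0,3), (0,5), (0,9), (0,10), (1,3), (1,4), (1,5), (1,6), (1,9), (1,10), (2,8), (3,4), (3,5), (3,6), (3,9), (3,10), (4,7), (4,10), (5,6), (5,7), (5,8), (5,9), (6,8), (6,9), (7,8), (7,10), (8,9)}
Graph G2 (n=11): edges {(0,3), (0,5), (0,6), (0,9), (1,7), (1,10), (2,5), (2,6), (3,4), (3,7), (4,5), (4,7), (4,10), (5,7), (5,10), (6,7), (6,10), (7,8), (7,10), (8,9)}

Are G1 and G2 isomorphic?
No, not isomorphic

The graphs are NOT isomorphic.

Counting triangles (3-cliques): G1 has 23, G2 has 7.
Triangle count is an isomorphism invariant, so differing triangle counts rule out isomorphism.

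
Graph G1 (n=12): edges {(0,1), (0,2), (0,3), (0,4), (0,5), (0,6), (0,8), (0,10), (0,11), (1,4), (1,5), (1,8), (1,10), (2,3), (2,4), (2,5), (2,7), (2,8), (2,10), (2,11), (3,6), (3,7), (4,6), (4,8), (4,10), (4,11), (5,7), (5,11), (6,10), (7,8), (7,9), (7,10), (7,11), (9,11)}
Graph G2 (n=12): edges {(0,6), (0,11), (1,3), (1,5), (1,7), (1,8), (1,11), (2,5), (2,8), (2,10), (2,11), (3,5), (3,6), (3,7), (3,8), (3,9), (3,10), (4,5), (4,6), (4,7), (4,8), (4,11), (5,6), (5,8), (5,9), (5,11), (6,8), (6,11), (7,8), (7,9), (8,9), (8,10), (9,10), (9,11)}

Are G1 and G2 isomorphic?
Yes, isomorphic

The graphs are isomorphic.
One valid mapping φ: V(G1) → V(G2): 0→8, 1→7, 2→5, 3→2, 4→3, 5→4, 6→10, 7→11, 8→1, 9→0, 10→9, 11→6

Verify φ preserves adjacency — for each edge of G1, its image is an edge of G2:
  (0,1) → (φ(0),φ(1)) = (7,8) ∈ E(G2) ✓
  (0,2) → (φ(0),φ(2)) = (5,8) ∈ E(G2) ✓
  (0,3) → (φ(0),φ(3)) = (2,8) ∈ E(G2) ✓
  (0,4) → (φ(0),φ(4)) = (3,8) ∈ E(G2) ✓
  (0,5) → (φ(0),φ(5)) = (4,8) ∈ E(G2) ✓
  (0,6) → (φ(0),φ(6)) = (8,10) ∈ E(G2) ✓
  (0,8) → (φ(0),φ(8)) = (1,8) ∈ E(G2) ✓
  (0,10) → (φ(0),φ(10)) = (8,9) ∈ E(G2) ✓
  (0,11) → (φ(0),φ(11)) = (6,8) ∈ E(G2) ✓
  (1,4) → (φ(1),φ(4)) = (3,7) ∈ E(G2) ✓
  (1,5) → (φ(1),φ(5)) = (4,7) ∈ E(G2) ✓
  (1,8) → (φ(1),φ(8)) = (1,7) ∈ E(G2) ✓
  (1,10) → (φ(1),φ(10)) = (7,9) ∈ E(G2) ✓
  (2,3) → (φ(2),φ(3)) = (2,5) ∈ E(G2) ✓
  (2,4) → (φ(2),φ(4)) = (3,5) ∈ E(G2) ✓
  (2,5) → (φ(2),φ(5)) = (4,5) ∈ E(G2) ✓
  (2,7) → (φ(2),φ(7)) = (5,11) ∈ E(G2) ✓
  (2,8) → (φ(2),φ(8)) = (1,5) ∈ E(G2) ✓
  (2,10) → (φ(2),φ(10)) = (5,9) ∈ E(G2) ✓
  (2,11) → (φ(2),φ(11)) = (5,6) ∈ E(G2) ✓
  (3,6) → (φ(3),φ(6)) = (2,10) ∈ E(G2) ✓
  (3,7) → (φ(3),φ(7)) = (2,11) ∈ E(G2) ✓
  (4,6) → (φ(4),φ(6)) = (3,10) ∈ E(G2) ✓
  (4,8) → (φ(4),φ(8)) = (1,3) ∈ E(G2) ✓
  (4,10) → (φ(4),φ(10)) = (3,9) ∈ E(G2) ✓
  (4,11) → (φ(4),φ(11)) = (3,6) ∈ E(G2) ✓
  (5,7) → (φ(5),φ(7)) = (4,11) ∈ E(G2) ✓
  (5,11) → (φ(5),φ(11)) = (4,6) ∈ E(G2) ✓
  (6,10) → (φ(6),φ(10)) = (9,10) ∈ E(G2) ✓
  (7,8) → (φ(7),φ(8)) = (1,11) ∈ E(G2) ✓
  (7,9) → (φ(7),φ(9)) = (0,11) ∈ E(G2) ✓
  (7,10) → (φ(7),φ(10)) = (9,11) ∈ E(G2) ✓
  (7,11) → (φ(7),φ(11)) = (6,11) ∈ E(G2) ✓
  (9,11) → (φ(9),φ(11)) = (0,6) ∈ E(G2) ✓
All 34 edges of G1 map to edges of G2, and |E(G1)| = |E(G2)| = 34, so φ is a bijection on edges as well as vertices. Hence G1 ≅ G2.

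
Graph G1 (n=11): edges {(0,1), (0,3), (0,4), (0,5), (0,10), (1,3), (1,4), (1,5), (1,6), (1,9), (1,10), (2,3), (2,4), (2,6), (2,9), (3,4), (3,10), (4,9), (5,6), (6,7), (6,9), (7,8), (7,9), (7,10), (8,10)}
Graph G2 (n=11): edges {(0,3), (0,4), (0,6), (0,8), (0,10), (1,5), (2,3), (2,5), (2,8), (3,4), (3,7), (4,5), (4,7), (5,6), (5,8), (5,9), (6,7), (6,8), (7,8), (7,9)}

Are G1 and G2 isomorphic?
No, not isomorphic

The graphs are NOT isomorphic.

Counting triangles (3-cliques): G1 has 16, G2 has 6.
Triangle count is an isomorphism invariant, so differing triangle counts rule out isomorphism.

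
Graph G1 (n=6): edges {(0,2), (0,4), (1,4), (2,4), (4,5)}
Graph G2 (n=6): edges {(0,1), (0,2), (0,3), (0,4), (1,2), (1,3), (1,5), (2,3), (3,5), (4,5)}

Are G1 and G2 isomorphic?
No, not isomorphic

The graphs are NOT isomorphic.

Degrees in G1: deg(0)=2, deg(1)=1, deg(2)=2, deg(3)=0, deg(4)=4, deg(5)=1.
Sorted degree sequence of G1: [4, 2, 2, 1, 1, 0].
Degrees in G2: deg(0)=4, deg(1)=4, deg(2)=3, deg(3)=4, deg(4)=2, deg(5)=3.
Sorted degree sequence of G2: [4, 4, 4, 3, 3, 2].
The (sorted) degree sequence is an isomorphism invariant, so since G1 and G2 have different degree sequences they cannot be isomorphic.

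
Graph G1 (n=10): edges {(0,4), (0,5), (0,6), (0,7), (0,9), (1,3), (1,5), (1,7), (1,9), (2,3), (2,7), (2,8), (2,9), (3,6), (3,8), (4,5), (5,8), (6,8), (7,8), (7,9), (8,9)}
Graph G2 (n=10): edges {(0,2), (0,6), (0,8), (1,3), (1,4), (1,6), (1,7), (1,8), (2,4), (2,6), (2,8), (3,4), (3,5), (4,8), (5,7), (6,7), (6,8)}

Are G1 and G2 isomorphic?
No, not isomorphic

The graphs are NOT isomorphic.

Connected components of G1: 1 component(s) with vertex sets [[0, 1, 2, 3, 4, 5, 6, 7, 8, 9]], sizes [10].
Connected components of G2: 2 component(s) with vertex sets [[9], [0, 1, 2, 3, 4, 5, 6, 7, 8]], sizes [1, 9].
The number of connected components (and the multiset of component sizes) is an isomorphism invariant — an isomorphism maps each component of G1 bijectively onto a component of G2. Since G1 has 1 component(s) and G2 has 2, they cannot be isomorphic.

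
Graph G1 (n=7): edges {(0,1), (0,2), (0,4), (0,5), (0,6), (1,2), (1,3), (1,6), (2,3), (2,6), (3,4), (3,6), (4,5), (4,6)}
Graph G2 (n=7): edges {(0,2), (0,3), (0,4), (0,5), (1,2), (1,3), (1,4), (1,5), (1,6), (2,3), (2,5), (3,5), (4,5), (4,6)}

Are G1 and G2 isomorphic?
Yes, isomorphic

The graphs are isomorphic.
One valid mapping φ: V(G1) → V(G2): 0→1, 1→2, 2→3, 3→0, 4→4, 5→6, 6→5

Verify φ preserves adjacency — for each edge of G1, its image is an edge of G2:
  (0,1) → (φ(0),φ(1)) = (1,2) ∈ E(G2) ✓
  (0,2) → (φ(0),φ(2)) = (1,3) ∈ E(G2) ✓
  (0,4) → (φ(0),φ(4)) = (1,4) ∈ E(G2) ✓
  (0,5) → (φ(0),φ(5)) = (1,6) ∈ E(G2) ✓
  (0,6) → (φ(0),φ(6)) = (1,5) ∈ E(G2) ✓
  (1,2) → (φ(1),φ(2)) = (2,3) ∈ E(G2) ✓
  (1,3) → (φ(1),φ(3)) = (0,2) ∈ E(G2) ✓
  (1,6) → (φ(1),φ(6)) = (2,5) ∈ E(G2) ✓
  (2,3) → (φ(2),φ(3)) = (0,3) ∈ E(G2) ✓
  (2,6) → (φ(2),φ(6)) = (3,5) ∈ E(G2) ✓
  (3,4) → (φ(3),φ(4)) = (0,4) ∈ E(G2) ✓
  (3,6) → (φ(3),φ(6)) = (0,5) ∈ E(G2) ✓
  (4,5) → (φ(4),φ(5)) = (4,6) ∈ E(G2) ✓
  (4,6) → (φ(4),φ(6)) = (4,5) ∈ E(G2) ✓
All 14 edges of G1 map to edges of G2, and |E(G1)| = |E(G2)| = 14, so φ is a bijection on edges as well as vertices. Hence G1 ≅ G2.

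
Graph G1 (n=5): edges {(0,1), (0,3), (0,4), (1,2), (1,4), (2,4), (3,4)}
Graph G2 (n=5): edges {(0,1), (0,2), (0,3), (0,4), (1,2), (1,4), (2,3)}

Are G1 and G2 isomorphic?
Yes, isomorphic

The graphs are isomorphic.
One valid mapping φ: V(G1) → V(G2): 0→1, 1→2, 2→3, 3→4, 4→0

Verify φ preserves adjacency — for each edge of G1, its image is an edge of G2:
  (0,1) → (φ(0),φ(1)) = (1,2) ∈ E(G2) ✓
  (0,3) → (φ(0),φ(3)) = (1,4) ∈ E(G2) ✓
  (0,4) → (φ(0),φ(4)) = (0,1) ∈ E(G2) ✓
  (1,2) → (φ(1),φ(2)) = (2,3) ∈ E(G2) ✓
  (1,4) → (φ(1),φ(4)) = (0,2) ∈ E(G2) ✓
  (2,4) → (φ(2),φ(4)) = (0,3) ∈ E(G2) ✓
  (3,4) → (φ(3),φ(4)) = (0,4) ∈ E(G2) ✓
All 7 edges of G1 map to edges of G2, and |E(G1)| = |E(G2)| = 7, so φ is a bijection on edges as well as vertices. Hence G1 ≅ G2.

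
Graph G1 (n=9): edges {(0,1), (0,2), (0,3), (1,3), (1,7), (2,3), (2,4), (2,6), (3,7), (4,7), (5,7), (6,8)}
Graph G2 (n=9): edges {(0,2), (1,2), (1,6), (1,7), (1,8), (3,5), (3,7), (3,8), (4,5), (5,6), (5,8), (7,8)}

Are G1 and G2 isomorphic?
Yes, isomorphic

The graphs are isomorphic.
One valid mapping φ: V(G1) → V(G2): 0→7, 1→3, 2→1, 3→8, 4→6, 5→4, 6→2, 7→5, 8→0

Verify φ preserves adjacency — for each edge of G1, its image is an edge of G2:
  (0,1) → (φ(0),φ(1)) = (3,7) ∈ E(G2) ✓
  (0,2) → (φ(0),φ(2)) = (1,7) ∈ E(G2) ✓
  (0,3) → (φ(0),φ(3)) = (7,8) ∈ E(G2) ✓
  (1,3) → (φ(1),φ(3)) = (3,8) ∈ E(G2) ✓
  (1,7) → (φ(1),φ(7)) = (3,5) ∈ E(G2) ✓
  (2,3) → (φ(2),φ(3)) = (1,8) ∈ E(G2) ✓
  (2,4) → (φ(2),φ(4)) = (1,6) ∈ E(G2) ✓
  (2,6) → (φ(2),φ(6)) = (1,2) ∈ E(G2) ✓
  (3,7) → (φ(3),φ(7)) = (5,8) ∈ E(G2) ✓
  (4,7) → (φ(4),φ(7)) = (5,6) ∈ E(G2) ✓
  (5,7) → (φ(5),φ(7)) = (4,5) ∈ E(G2) ✓
  (6,8) → (φ(6),φ(8)) = (0,2) ∈ E(G2) ✓
All 12 edges of G1 map to edges of G2, and |E(G1)| = |E(G2)| = 12, so φ is a bijection on edges as well as vertices. Hence G1 ≅ G2.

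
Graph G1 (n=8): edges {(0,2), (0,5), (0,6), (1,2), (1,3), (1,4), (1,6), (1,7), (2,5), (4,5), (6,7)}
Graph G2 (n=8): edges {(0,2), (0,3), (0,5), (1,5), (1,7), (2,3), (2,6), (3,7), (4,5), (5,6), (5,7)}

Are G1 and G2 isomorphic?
Yes, isomorphic

The graphs are isomorphic.
One valid mapping φ: V(G1) → V(G2): 0→3, 1→5, 2→0, 3→4, 4→6, 5→2, 6→7, 7→1

Verify φ preserves adjacency — for each edge of G1, its image is an edge of G2:
  (0,2) → (φ(0),φ(2)) = (0,3) ∈ E(G2) ✓
  (0,5) → (φ(0),φ(5)) = (2,3) ∈ E(G2) ✓
  (0,6) → (φ(0),φ(6)) = (3,7) ∈ E(G2) ✓
  (1,2) → (φ(1),φ(2)) = (0,5) ∈ E(G2) ✓
  (1,3) → (φ(1),φ(3)) = (4,5) ∈ E(G2) ✓
  (1,4) → (φ(1),φ(4)) = (5,6) ∈ E(G2) ✓
  (1,6) → (φ(1),φ(6)) = (5,7) ∈ E(G2) ✓
  (1,7) → (φ(1),φ(7)) = (1,5) ∈ E(G2) ✓
  (2,5) → (φ(2),φ(5)) = (0,2) ∈ E(G2) ✓
  (4,5) → (φ(4),φ(5)) = (2,6) ∈ E(G2) ✓
  (6,7) → (φ(6),φ(7)) = (1,7) ∈ E(G2) ✓
All 11 edges of G1 map to edges of G2, and |E(G1)| = |E(G2)| = 11, so φ is a bijection on edges as well as vertices. Hence G1 ≅ G2.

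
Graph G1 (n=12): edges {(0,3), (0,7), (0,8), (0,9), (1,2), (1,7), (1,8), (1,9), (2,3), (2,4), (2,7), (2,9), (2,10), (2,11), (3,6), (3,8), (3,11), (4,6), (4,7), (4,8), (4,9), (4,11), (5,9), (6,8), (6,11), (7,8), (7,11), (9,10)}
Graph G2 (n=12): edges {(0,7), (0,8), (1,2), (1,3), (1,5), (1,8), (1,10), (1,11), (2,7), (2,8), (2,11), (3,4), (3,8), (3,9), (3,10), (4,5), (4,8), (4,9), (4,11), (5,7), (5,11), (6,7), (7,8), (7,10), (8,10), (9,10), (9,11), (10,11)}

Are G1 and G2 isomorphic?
Yes, isomorphic

The graphs are isomorphic.
One valid mapping φ: V(G1) → V(G2): 0→5, 1→2, 2→8, 3→4, 4→10, 5→6, 6→9, 7→1, 8→11, 9→7, 10→0, 11→3

Verify φ preserves adjacency — for each edge of G1, its image is an edge of G2:
  (0,3) → (φ(0),φ(3)) = (4,5) ∈ E(G2) ✓
  (0,7) → (φ(0),φ(7)) = (1,5) ∈ E(G2) ✓
  (0,8) → (φ(0),φ(8)) = (5,11) ∈ E(G2) ✓
  (0,9) → (φ(0),φ(9)) = (5,7) ∈ E(G2) ✓
  (1,2) → (φ(1),φ(2)) = (2,8) ∈ E(G2) ✓
  (1,7) → (φ(1),φ(7)) = (1,2) ∈ E(G2) ✓
  (1,8) → (φ(1),φ(8)) = (2,11) ∈ E(G2) ✓
  (1,9) → (φ(1),φ(9)) = (2,7) ∈ E(G2) ✓
  (2,3) → (φ(2),φ(3)) = (4,8) ∈ E(G2) ✓
  (2,4) → (φ(2),φ(4)) = (8,10) ∈ E(G2) ✓
  (2,7) → (φ(2),φ(7)) = (1,8) ∈ E(G2) ✓
  (2,9) → (φ(2),φ(9)) = (7,8) ∈ E(G2) ✓
  (2,10) → (φ(2),φ(10)) = (0,8) ∈ E(G2) ✓
  (2,11) → (φ(2),φ(11)) = (3,8) ∈ E(G2) ✓
  (3,6) → (φ(3),φ(6)) = (4,9) ∈ E(G2) ✓
  (3,8) → (φ(3),φ(8)) = (4,11) ∈ E(G2) ✓
  (3,11) → (φ(3),φ(11)) = (3,4) ∈ E(G2) ✓
  (4,6) → (φ(4),φ(6)) = (9,10) ∈ E(G2) ✓
  (4,7) → (φ(4),φ(7)) = (1,10) ∈ E(G2) ✓
  (4,8) → (φ(4),φ(8)) = (10,11) ∈ E(G2) ✓
  (4,9) → (φ(4),φ(9)) = (7,10) ∈ E(G2) ✓
  (4,11) → (φ(4),φ(11)) = (3,10) ∈ E(G2) ✓
  (5,9) → (φ(5),φ(9)) = (6,7) ∈ E(G2) ✓
  (6,8) → (φ(6),φ(8)) = (9,11) ∈ E(G2) ✓
  (6,11) → (φ(6),φ(11)) = (3,9) ∈ E(G2) ✓
  (7,8) → (φ(7),φ(8)) = (1,11) ∈ E(G2) ✓
  (7,11) → (φ(7),φ(11)) = (1,3) ∈ E(G2) ✓
  (9,10) → (φ(9),φ(10)) = (0,7) ∈ E(G2) ✓
All 28 edges of G1 map to edges of G2, and |E(G1)| = |E(G2)| = 28, so φ is a bijection on edges as well as vertices. Hence G1 ≅ G2.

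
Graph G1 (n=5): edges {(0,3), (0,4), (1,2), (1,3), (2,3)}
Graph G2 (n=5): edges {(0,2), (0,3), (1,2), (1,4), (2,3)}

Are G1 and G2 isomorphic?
Yes, isomorphic

The graphs are isomorphic.
One valid mapping φ: V(G1) → V(G2): 0→1, 1→0, 2→3, 3→2, 4→4

Verify φ preserves adjacency — for each edge of G1, its image is an edge of G2:
  (0,3) → (φ(0),φ(3)) = (1,2) ∈ E(G2) ✓
  (0,4) → (φ(0),φ(4)) = (1,4) ∈ E(G2) ✓
  (1,2) → (φ(1),φ(2)) = (0,3) ∈ E(G2) ✓
  (1,3) → (φ(1),φ(3)) = (0,2) ∈ E(G2) ✓
  (2,3) → (φ(2),φ(3)) = (2,3) ∈ E(G2) ✓
All 5 edges of G1 map to edges of G2, and |E(G1)| = |E(G2)| = 5, so φ is a bijection on edges as well as vertices. Hence G1 ≅ G2.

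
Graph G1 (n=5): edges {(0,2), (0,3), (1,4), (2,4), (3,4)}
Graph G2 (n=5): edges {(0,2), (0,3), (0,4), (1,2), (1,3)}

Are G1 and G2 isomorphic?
Yes, isomorphic

The graphs are isomorphic.
One valid mapping φ: V(G1) → V(G2): 0→1, 1→4, 2→3, 3→2, 4→0

Verify φ preserves adjacency — for each edge of G1, its image is an edge of G2:
  (0,2) → (φ(0),φ(2)) = (1,3) ∈ E(G2) ✓
  (0,3) → (φ(0),φ(3)) = (1,2) ∈ E(G2) ✓
  (1,4) → (φ(1),φ(4)) = (0,4) ∈ E(G2) ✓
  (2,4) → (φ(2),φ(4)) = (0,3) ∈ E(G2) ✓
  (3,4) → (φ(3),φ(4)) = (0,2) ∈ E(G2) ✓
All 5 edges of G1 map to edges of G2, and |E(G1)| = |E(G2)| = 5, so φ is a bijection on edges as well as vertices. Hence G1 ≅ G2.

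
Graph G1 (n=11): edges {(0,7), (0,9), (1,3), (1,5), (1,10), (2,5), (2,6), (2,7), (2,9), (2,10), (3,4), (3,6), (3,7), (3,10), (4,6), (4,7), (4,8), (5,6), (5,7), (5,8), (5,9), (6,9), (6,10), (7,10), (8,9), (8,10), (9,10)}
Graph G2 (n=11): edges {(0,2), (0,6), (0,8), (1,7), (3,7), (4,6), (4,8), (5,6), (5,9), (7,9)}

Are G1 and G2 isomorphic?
No, not isomorphic

The graphs are NOT isomorphic.

Connected components of G1: 1 component(s) with vertex sets [[0, 1, 2, 3, 4, 5, 6, 7, 8, 9, 10]], sizes [11].
Connected components of G2: 2 component(s) with vertex sets [[10], [0, 1, 2, 3, 4, 5, 6, 7, 8, 9]], sizes [1, 10].
The number of connected components (and the multiset of component sizes) is an isomorphism invariant — an isomorphism maps each component of G1 bijectively onto a component of G2. Since G1 has 1 component(s) and G2 has 2, they cannot be isomorphic.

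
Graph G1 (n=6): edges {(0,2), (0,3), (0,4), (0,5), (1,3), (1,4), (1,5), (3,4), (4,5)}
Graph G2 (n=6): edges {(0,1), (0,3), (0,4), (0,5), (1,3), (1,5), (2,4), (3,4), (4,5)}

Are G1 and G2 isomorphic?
Yes, isomorphic

The graphs are isomorphic.
One valid mapping φ: V(G1) → V(G2): 0→4, 1→1, 2→2, 3→3, 4→0, 5→5

Verify φ preserves adjacency — for each edge of G1, its image is an edge of G2:
  (0,2) → (φ(0),φ(2)) = (2,4) ∈ E(G2) ✓
  (0,3) → (φ(0),φ(3)) = (3,4) ∈ E(G2) ✓
  (0,4) → (φ(0),φ(4)) = (0,4) ∈ E(G2) ✓
  (0,5) → (φ(0),φ(5)) = (4,5) ∈ E(G2) ✓
  (1,3) → (φ(1),φ(3)) = (1,3) ∈ E(G2) ✓
  (1,4) → (φ(1),φ(4)) = (0,1) ∈ E(G2) ✓
  (1,5) → (φ(1),φ(5)) = (1,5) ∈ E(G2) ✓
  (3,4) → (φ(3),φ(4)) = (0,3) ∈ E(G2) ✓
  (4,5) → (φ(4),φ(5)) = (0,5) ∈ E(G2) ✓
All 9 edges of G1 map to edges of G2, and |E(G1)| = |E(G2)| = 9, so φ is a bijection on edges as well as vertices. Hence G1 ≅ G2.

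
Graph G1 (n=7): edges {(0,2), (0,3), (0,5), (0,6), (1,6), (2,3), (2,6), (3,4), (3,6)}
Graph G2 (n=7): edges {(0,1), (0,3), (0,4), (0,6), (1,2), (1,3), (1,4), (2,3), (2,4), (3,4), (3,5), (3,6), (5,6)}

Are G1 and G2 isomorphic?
No, not isomorphic

The graphs are NOT isomorphic.

Degrees in G1: deg(0)=4, deg(1)=1, deg(2)=3, deg(3)=4, deg(4)=1, deg(5)=1, deg(6)=4.
Sorted degree sequence of G1: [4, 4, 4, 3, 1, 1, 1].
Degrees in G2: deg(0)=4, deg(1)=4, deg(2)=3, deg(3)=6, deg(4)=4, deg(5)=2, deg(6)=3.
Sorted degree sequence of G2: [6, 4, 4, 4, 3, 3, 2].
The (sorted) degree sequence is an isomorphism invariant, so since G1 and G2 have different degree sequences they cannot be isomorphic.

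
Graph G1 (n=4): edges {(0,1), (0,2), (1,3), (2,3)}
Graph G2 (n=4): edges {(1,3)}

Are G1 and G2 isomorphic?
No, not isomorphic

The graphs are NOT isomorphic.

Connected components of G1: 1 component(s) with vertex sets [[0, 1, 2, 3]], sizes [4].
Connected components of G2: 3 component(s) with vertex sets [[0], [2], [1, 3]], sizes [1, 1, 2].
The number of connected components (and the multiset of component sizes) is an isomorphism invariant — an isomorphism maps each component of G1 bijectively onto a component of G2. Since G1 has 1 component(s) and G2 has 3, they cannot be isomorphic.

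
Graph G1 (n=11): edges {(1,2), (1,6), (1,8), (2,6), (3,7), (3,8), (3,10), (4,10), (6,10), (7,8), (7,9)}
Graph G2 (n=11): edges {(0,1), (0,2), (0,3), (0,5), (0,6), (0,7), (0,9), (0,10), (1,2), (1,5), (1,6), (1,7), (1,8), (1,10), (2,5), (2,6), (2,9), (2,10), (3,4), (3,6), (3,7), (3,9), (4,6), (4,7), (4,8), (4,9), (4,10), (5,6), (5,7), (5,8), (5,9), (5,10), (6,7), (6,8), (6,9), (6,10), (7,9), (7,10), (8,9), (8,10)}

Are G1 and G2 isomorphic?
No, not isomorphic

The graphs are NOT isomorphic.

Counting triangles (3-cliques): G1 has 2, G2 has 64.
Triangle count is an isomorphism invariant, so differing triangle counts rule out isomorphism.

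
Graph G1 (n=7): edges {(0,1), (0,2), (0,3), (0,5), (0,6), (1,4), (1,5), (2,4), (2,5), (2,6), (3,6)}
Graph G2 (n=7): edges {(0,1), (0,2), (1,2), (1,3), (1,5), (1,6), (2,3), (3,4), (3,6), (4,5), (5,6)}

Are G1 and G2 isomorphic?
Yes, isomorphic

The graphs are isomorphic.
One valid mapping φ: V(G1) → V(G2): 0→1, 1→5, 2→3, 3→0, 4→4, 5→6, 6→2

Verify φ preserves adjacency — for each edge of G1, its image is an edge of G2:
  (0,1) → (φ(0),φ(1)) = (1,5) ∈ E(G2) ✓
  (0,2) → (φ(0),φ(2)) = (1,3) ∈ E(G2) ✓
  (0,3) → (φ(0),φ(3)) = (0,1) ∈ E(G2) ✓
  (0,5) → (φ(0),φ(5)) = (1,6) ∈ E(G2) ✓
  (0,6) → (φ(0),φ(6)) = (1,2) ∈ E(G2) ✓
  (1,4) → (φ(1),φ(4)) = (4,5) ∈ E(G2) ✓
  (1,5) → (φ(1),φ(5)) = (5,6) ∈ E(G2) ✓
  (2,4) → (φ(2),φ(4)) = (3,4) ∈ E(G2) ✓
  (2,5) → (φ(2),φ(5)) = (3,6) ∈ E(G2) ✓
  (2,6) → (φ(2),φ(6)) = (2,3) ∈ E(G2) ✓
  (3,6) → (φ(3),φ(6)) = (0,2) ∈ E(G2) ✓
All 11 edges of G1 map to edges of G2, and |E(G1)| = |E(G2)| = 11, so φ is a bijection on edges as well as vertices. Hence G1 ≅ G2.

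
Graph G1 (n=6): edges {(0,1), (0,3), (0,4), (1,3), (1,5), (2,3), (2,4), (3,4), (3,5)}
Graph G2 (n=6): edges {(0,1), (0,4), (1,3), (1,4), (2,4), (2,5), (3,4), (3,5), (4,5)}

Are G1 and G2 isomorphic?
Yes, isomorphic

The graphs are isomorphic.
One valid mapping φ: V(G1) → V(G2): 0→3, 1→5, 2→0, 3→4, 4→1, 5→2

Verify φ preserves adjacency — for each edge of G1, its image is an edge of G2:
  (0,1) → (φ(0),φ(1)) = (3,5) ∈ E(G2) ✓
  (0,3) → (φ(0),φ(3)) = (3,4) ∈ E(G2) ✓
  (0,4) → (φ(0),φ(4)) = (1,3) ∈ E(G2) ✓
  (1,3) → (φ(1),φ(3)) = (4,5) ∈ E(G2) ✓
  (1,5) → (φ(1),φ(5)) = (2,5) ∈ E(G2) ✓
  (2,3) → (φ(2),φ(3)) = (0,4) ∈ E(G2) ✓
  (2,4) → (φ(2),φ(4)) = (0,1) ∈ E(G2) ✓
  (3,4) → (φ(3),φ(4)) = (1,4) ∈ E(G2) ✓
  (3,5) → (φ(3),φ(5)) = (2,4) ∈ E(G2) ✓
All 9 edges of G1 map to edges of G2, and |E(G1)| = |E(G2)| = 9, so φ is a bijection on edges as well as vertices. Hence G1 ≅ G2.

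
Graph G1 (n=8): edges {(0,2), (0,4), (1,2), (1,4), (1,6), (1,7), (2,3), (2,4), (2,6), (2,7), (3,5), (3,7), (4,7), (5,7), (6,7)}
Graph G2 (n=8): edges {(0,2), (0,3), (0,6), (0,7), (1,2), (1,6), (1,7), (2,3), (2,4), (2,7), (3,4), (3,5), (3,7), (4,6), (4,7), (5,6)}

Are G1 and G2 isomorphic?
No, not isomorphic

The graphs are NOT isomorphic.

Degrees in G1: deg(0)=2, deg(1)=4, deg(2)=6, deg(3)=3, deg(4)=4, deg(5)=2, deg(6)=3, deg(7)=6.
Sorted degree sequence of G1: [6, 6, 4, 4, 3, 3, 2, 2].
Degrees in G2: deg(0)=4, deg(1)=3, deg(2)=5, deg(3)=5, deg(4)=4, deg(5)=2, deg(6)=4, deg(7)=5.
Sorted degree sequence of G2: [5, 5, 5, 4, 4, 4, 3, 2].
The (sorted) degree sequence is an isomorphism invariant, so since G1 and G2 have different degree sequences they cannot be isomorphic.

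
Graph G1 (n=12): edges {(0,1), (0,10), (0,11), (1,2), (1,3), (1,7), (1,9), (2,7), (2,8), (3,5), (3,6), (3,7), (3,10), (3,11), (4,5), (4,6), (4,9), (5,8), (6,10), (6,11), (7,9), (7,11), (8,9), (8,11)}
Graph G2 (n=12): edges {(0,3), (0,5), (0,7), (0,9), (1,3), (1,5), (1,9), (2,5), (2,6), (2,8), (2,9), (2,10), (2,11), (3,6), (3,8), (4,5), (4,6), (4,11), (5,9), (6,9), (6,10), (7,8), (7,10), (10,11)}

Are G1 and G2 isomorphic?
Yes, isomorphic

The graphs are isomorphic.
One valid mapping φ: V(G1) → V(G2): 0→4, 1→5, 2→1, 3→2, 4→7, 5→8, 6→10, 7→9, 8→3, 9→0, 10→11, 11→6

Verify φ preserves adjacency — for each edge of G1, its image is an edge of G2:
  (0,1) → (φ(0),φ(1)) = (4,5) ∈ E(G2) ✓
  (0,10) → (φ(0),φ(10)) = (4,11) ∈ E(G2) ✓
  (0,11) → (φ(0),φ(11)) = (4,6) ∈ E(G2) ✓
  (1,2) → (φ(1),φ(2)) = (1,5) ∈ E(G2) ✓
  (1,3) → (φ(1),φ(3)) = (2,5) ∈ E(G2) ✓
  (1,7) → (φ(1),φ(7)) = (5,9) ∈ E(G2) ✓
  (1,9) → (φ(1),φ(9)) = (0,5) ∈ E(G2) ✓
  (2,7) → (φ(2),φ(7)) = (1,9) ∈ E(G2) ✓
  (2,8) → (φ(2),φ(8)) = (1,3) ∈ E(G2) ✓
  (3,5) → (φ(3),φ(5)) = (2,8) ∈ E(G2) ✓
  (3,6) → (φ(3),φ(6)) = (2,10) ∈ E(G2) ✓
  (3,7) → (φ(3),φ(7)) = (2,9) ∈ E(G2) ✓
  (3,10) → (φ(3),φ(10)) = (2,11) ∈ E(G2) ✓
  (3,11) → (φ(3),φ(11)) = (2,6) ∈ E(G2) ✓
  (4,5) → (φ(4),φ(5)) = (7,8) ∈ E(G2) ✓
  (4,6) → (φ(4),φ(6)) = (7,10) ∈ E(G2) ✓
  (4,9) → (φ(4),φ(9)) = (0,7) ∈ E(G2) ✓
  (5,8) → (φ(5),φ(8)) = (3,8) ∈ E(G2) ✓
  (6,10) → (φ(6),φ(10)) = (10,11) ∈ E(G2) ✓
  (6,11) → (φ(6),φ(11)) = (6,10) ∈ E(G2) ✓
  (7,9) → (φ(7),φ(9)) = (0,9) ∈ E(G2) ✓
  (7,11) → (φ(7),φ(11)) = (6,9) ∈ E(G2) ✓
  (8,9) → (φ(8),φ(9)) = (0,3) ∈ E(G2) ✓
  (8,11) → (φ(8),φ(11)) = (3,6) ∈ E(G2) ✓
All 24 edges of G1 map to edges of G2, and |E(G1)| = |E(G2)| = 24, so φ is a bijection on edges as well as vertices. Hence G1 ≅ G2.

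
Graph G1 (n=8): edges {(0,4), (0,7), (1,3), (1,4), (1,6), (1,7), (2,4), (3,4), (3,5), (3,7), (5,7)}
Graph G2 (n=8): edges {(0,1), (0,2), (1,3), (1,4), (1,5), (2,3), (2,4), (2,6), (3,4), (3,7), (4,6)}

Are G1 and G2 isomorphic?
Yes, isomorphic

The graphs are isomorphic.
One valid mapping φ: V(G1) → V(G2): 0→0, 1→3, 2→5, 3→4, 4→1, 5→6, 6→7, 7→2

Verify φ preserves adjacency — for each edge of G1, its image is an edge of G2:
  (0,4) → (φ(0),φ(4)) = (0,1) ∈ E(G2) ✓
  (0,7) → (φ(0),φ(7)) = (0,2) ∈ E(G2) ✓
  (1,3) → (φ(1),φ(3)) = (3,4) ∈ E(G2) ✓
  (1,4) → (φ(1),φ(4)) = (1,3) ∈ E(G2) ✓
  (1,6) → (φ(1),φ(6)) = (3,7) ∈ E(G2) ✓
  (1,7) → (φ(1),φ(7)) = (2,3) ∈ E(G2) ✓
  (2,4) → (φ(2),φ(4)) = (1,5) ∈ E(G2) ✓
  (3,4) → (φ(3),φ(4)) = (1,4) ∈ E(G2) ✓
  (3,5) → (φ(3),φ(5)) = (4,6) ∈ E(G2) ✓
  (3,7) → (φ(3),φ(7)) = (2,4) ∈ E(G2) ✓
  (5,7) → (φ(5),φ(7)) = (2,6) ∈ E(G2) ✓
All 11 edges of G1 map to edges of G2, and |E(G1)| = |E(G2)| = 11, so φ is a bijection on edges as well as vertices. Hence G1 ≅ G2.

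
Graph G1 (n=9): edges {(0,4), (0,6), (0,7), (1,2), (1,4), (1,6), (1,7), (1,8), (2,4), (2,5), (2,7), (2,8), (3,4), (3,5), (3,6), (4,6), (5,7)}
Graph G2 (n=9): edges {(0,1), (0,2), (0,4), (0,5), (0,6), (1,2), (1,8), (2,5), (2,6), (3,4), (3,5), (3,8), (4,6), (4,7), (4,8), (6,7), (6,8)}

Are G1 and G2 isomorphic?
Yes, isomorphic

The graphs are isomorphic.
One valid mapping φ: V(G1) → V(G2): 0→1, 1→6, 2→4, 3→5, 4→0, 5→3, 6→2, 7→8, 8→7

Verify φ preserves adjacency — for each edge of G1, its image is an edge of G2:
  (0,4) → (φ(0),φ(4)) = (0,1) ∈ E(G2) ✓
  (0,6) → (φ(0),φ(6)) = (1,2) ∈ E(G2) ✓
  (0,7) → (φ(0),φ(7)) = (1,8) ∈ E(G2) ✓
  (1,2) → (φ(1),φ(2)) = (4,6) ∈ E(G2) ✓
  (1,4) → (φ(1),φ(4)) = (0,6) ∈ E(G2) ✓
  (1,6) → (φ(1),φ(6)) = (2,6) ∈ E(G2) ✓
  (1,7) → (φ(1),φ(7)) = (6,8) ∈ E(G2) ✓
  (1,8) → (φ(1),φ(8)) = (6,7) ∈ E(G2) ✓
  (2,4) → (φ(2),φ(4)) = (0,4) ∈ E(G2) ✓
  (2,5) → (φ(2),φ(5)) = (3,4) ∈ E(G2) ✓
  (2,7) → (φ(2),φ(7)) = (4,8) ∈ E(G2) ✓
  (2,8) → (φ(2),φ(8)) = (4,7) ∈ E(G2) ✓
  (3,4) → (φ(3),φ(4)) = (0,5) ∈ E(G2) ✓
  (3,5) → (φ(3),φ(5)) = (3,5) ∈ E(G2) ✓
  (3,6) → (φ(3),φ(6)) = (2,5) ∈ E(G2) ✓
  (4,6) → (φ(4),φ(6)) = (0,2) ∈ E(G2) ✓
  (5,7) → (φ(5),φ(7)) = (3,8) ∈ E(G2) ✓
All 17 edges of G1 map to edges of G2, and |E(G1)| = |E(G2)| = 17, so φ is a bijection on edges as well as vertices. Hence G1 ≅ G2.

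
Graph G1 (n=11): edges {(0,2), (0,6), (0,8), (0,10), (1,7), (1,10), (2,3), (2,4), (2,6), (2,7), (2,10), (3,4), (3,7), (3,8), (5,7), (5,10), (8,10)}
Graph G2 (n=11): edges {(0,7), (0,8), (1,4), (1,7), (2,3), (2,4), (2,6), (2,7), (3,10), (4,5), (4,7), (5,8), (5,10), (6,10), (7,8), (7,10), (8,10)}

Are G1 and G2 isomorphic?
Yes, isomorphic

The graphs are isomorphic.
One valid mapping φ: V(G1) → V(G2): 0→8, 1→6, 2→7, 3→4, 4→1, 5→3, 6→0, 7→2, 8→5, 9→9, 10→10

Verify φ preserves adjacency — for each edge of G1, its image is an edge of G2:
  (0,2) → (φ(0),φ(2)) = (7,8) ∈ E(G2) ✓
  (0,6) → (φ(0),φ(6)) = (0,8) ∈ E(G2) ✓
  (0,8) → (φ(0),φ(8)) = (5,8) ∈ E(G2) ✓
  (0,10) → (φ(0),φ(10)) = (8,10) ∈ E(G2) ✓
  (1,7) → (φ(1),φ(7)) = (2,6) ∈ E(G2) ✓
  (1,10) → (φ(1),φ(10)) = (6,10) ∈ E(G2) ✓
  (2,3) → (φ(2),φ(3)) = (4,7) ∈ E(G2) ✓
  (2,4) → (φ(2),φ(4)) = (1,7) ∈ E(G2) ✓
  (2,6) → (φ(2),φ(6)) = (0,7) ∈ E(G2) ✓
  (2,7) → (φ(2),φ(7)) = (2,7) ∈ E(G2) ✓
  (2,10) → (φ(2),φ(10)) = (7,10) ∈ E(G2) ✓
  (3,4) → (φ(3),φ(4)) = (1,4) ∈ E(G2) ✓
  (3,7) → (φ(3),φ(7)) = (2,4) ∈ E(G2) ✓
  (3,8) → (φ(3),φ(8)) = (4,5) ∈ E(G2) ✓
  (5,7) → (φ(5),φ(7)) = (2,3) ∈ E(G2) ✓
  (5,10) → (φ(5),φ(10)) = (3,10) ∈ E(G2) ✓
  (8,10) → (φ(8),φ(10)) = (5,10) ∈ E(G2) ✓
All 17 edges of G1 map to edges of G2, and |E(G1)| = |E(G2)| = 17, so φ is a bijection on edges as well as vertices. Hence G1 ≅ G2.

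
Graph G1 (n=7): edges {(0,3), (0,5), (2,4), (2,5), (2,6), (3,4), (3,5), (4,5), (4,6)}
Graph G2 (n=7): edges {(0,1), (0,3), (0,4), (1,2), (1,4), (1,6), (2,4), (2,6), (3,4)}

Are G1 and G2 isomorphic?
Yes, isomorphic

The graphs are isomorphic.
One valid mapping φ: V(G1) → V(G2): 0→6, 1→5, 2→0, 3→2, 4→4, 5→1, 6→3

Verify φ preserves adjacency — for each edge of G1, its image is an edge of G2:
  (0,3) → (φ(0),φ(3)) = (2,6) ∈ E(G2) ✓
  (0,5) → (φ(0),φ(5)) = (1,6) ∈ E(G2) ✓
  (2,4) → (φ(2),φ(4)) = (0,4) ∈ E(G2) ✓
  (2,5) → (φ(2),φ(5)) = (0,1) ∈ E(G2) ✓
  (2,6) → (φ(2),φ(6)) = (0,3) ∈ E(G2) ✓
  (3,4) → (φ(3),φ(4)) = (2,4) ∈ E(G2) ✓
  (3,5) → (φ(3),φ(5)) = (1,2) ∈ E(G2) ✓
  (4,5) → (φ(4),φ(5)) = (1,4) ∈ E(G2) ✓
  (4,6) → (φ(4),φ(6)) = (3,4) ∈ E(G2) ✓
All 9 edges of G1 map to edges of G2, and |E(G1)| = |E(G2)| = 9, so φ is a bijection on edges as well as vertices. Hence G1 ≅ G2.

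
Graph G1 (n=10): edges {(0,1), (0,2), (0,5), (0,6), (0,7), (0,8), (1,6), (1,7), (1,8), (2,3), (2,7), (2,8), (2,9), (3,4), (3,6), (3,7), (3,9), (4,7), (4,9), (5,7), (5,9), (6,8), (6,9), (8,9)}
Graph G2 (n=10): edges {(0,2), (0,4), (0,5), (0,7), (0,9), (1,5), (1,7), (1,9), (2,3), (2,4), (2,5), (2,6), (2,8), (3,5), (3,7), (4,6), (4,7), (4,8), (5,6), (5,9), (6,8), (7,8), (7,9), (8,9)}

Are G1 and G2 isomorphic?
Yes, isomorphic

The graphs are isomorphic.
One valid mapping φ: V(G1) → V(G2): 0→2, 1→6, 2→0, 3→9, 4→1, 5→3, 6→8, 7→5, 8→4, 9→7

Verify φ preserves adjacency — for each edge of G1, its image is an edge of G2:
  (0,1) → (φ(0),φ(1)) = (2,6) ∈ E(G2) ✓
  (0,2) → (φ(0),φ(2)) = (0,2) ∈ E(G2) ✓
  (0,5) → (φ(0),φ(5)) = (2,3) ∈ E(G2) ✓
  (0,6) → (φ(0),φ(6)) = (2,8) ∈ E(G2) ✓
  (0,7) → (φ(0),φ(7)) = (2,5) ∈ E(G2) ✓
  (0,8) → (φ(0),φ(8)) = (2,4) ∈ E(G2) ✓
  (1,6) → (φ(1),φ(6)) = (6,8) ∈ E(G2) ✓
  (1,7) → (φ(1),φ(7)) = (5,6) ∈ E(G2) ✓
  (1,8) → (φ(1),φ(8)) = (4,6) ∈ E(G2) ✓
  (2,3) → (φ(2),φ(3)) = (0,9) ∈ E(G2) ✓
  (2,7) → (φ(2),φ(7)) = (0,5) ∈ E(G2) ✓
  (2,8) → (φ(2),φ(8)) = (0,4) ∈ E(G2) ✓
  (2,9) → (φ(2),φ(9)) = (0,7) ∈ E(G2) ✓
  (3,4) → (φ(3),φ(4)) = (1,9) ∈ E(G2) ✓
  (3,6) → (φ(3),φ(6)) = (8,9) ∈ E(G2) ✓
  (3,7) → (φ(3),φ(7)) = (5,9) ∈ E(G2) ✓
  (3,9) → (φ(3),φ(9)) = (7,9) ∈ E(G2) ✓
  (4,7) → (φ(4),φ(7)) = (1,5) ∈ E(G2) ✓
  (4,9) → (φ(4),φ(9)) = (1,7) ∈ E(G2) ✓
  (5,7) → (φ(5),φ(7)) = (3,5) ∈ E(G2) ✓
  (5,9) → (φ(5),φ(9)) = (3,7) ∈ E(G2) ✓
  (6,8) → (φ(6),φ(8)) = (4,8) ∈ E(G2) ✓
  (6,9) → (φ(6),φ(9)) = (7,8) ∈ E(G2) ✓
  (8,9) → (φ(8),φ(9)) = (4,7) ∈ E(G2) ✓
All 24 edges of G1 map to edges of G2, and |E(G1)| = |E(G2)| = 24, so φ is a bijection on edges as well as vertices. Hence G1 ≅ G2.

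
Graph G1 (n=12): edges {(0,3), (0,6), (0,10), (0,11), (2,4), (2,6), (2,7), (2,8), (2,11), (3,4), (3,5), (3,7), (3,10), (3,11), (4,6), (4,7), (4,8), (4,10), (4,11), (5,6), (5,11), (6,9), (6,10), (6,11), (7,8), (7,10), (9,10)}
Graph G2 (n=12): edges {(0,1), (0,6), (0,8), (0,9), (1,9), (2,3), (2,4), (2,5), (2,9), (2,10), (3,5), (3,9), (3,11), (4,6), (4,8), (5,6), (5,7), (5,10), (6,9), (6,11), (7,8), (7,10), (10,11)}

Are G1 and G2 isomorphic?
No, not isomorphic

The graphs are NOT isomorphic.

Connected components of G1: 2 component(s) with vertex sets [[1], [0, 2, 3, 4, 5, 6, 7, 8, 9, 10, 11]], sizes [1, 11].
Connected components of G2: 1 component(s) with vertex sets [[0, 1, 2, 3, 4, 5, 6, 7, 8, 9, 10, 11]], sizes [12].
The number of connected components (and the multiset of component sizes) is an isomorphism invariant — an isomorphism maps each component of G1 bijectively onto a component of G2. Since G1 has 2 component(s) and G2 has 1, they cannot be isomorphic.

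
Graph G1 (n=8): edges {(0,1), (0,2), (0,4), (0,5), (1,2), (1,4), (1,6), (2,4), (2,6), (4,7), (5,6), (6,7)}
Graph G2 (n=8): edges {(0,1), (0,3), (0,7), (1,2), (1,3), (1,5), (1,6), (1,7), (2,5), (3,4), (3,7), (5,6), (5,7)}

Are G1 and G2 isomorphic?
No, not isomorphic

The graphs are NOT isomorphic.

Counting triangles (3-cliques): G1 has 5, G2 has 7.
Triangle count is an isomorphism invariant, so differing triangle counts rule out isomorphism.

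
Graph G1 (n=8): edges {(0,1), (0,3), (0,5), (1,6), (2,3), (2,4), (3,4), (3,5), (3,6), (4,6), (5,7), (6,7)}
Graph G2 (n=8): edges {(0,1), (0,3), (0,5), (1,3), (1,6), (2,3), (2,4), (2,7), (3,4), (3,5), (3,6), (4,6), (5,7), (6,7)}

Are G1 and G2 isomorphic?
No, not isomorphic

The graphs are NOT isomorphic.

Counting edges: G1 has 12 edge(s); G2 has 14 edge(s).
Edge count is an isomorphism invariant (a bijection on vertices induces a bijection on edges), so differing edge counts rule out isomorphism.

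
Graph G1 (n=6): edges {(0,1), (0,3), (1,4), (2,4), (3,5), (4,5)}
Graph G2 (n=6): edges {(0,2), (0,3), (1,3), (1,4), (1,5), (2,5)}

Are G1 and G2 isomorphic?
Yes, isomorphic

The graphs are isomorphic.
One valid mapping φ: V(G1) → V(G2): 0→0, 1→3, 2→4, 3→2, 4→1, 5→5

Verify φ preserves adjacency — for each edge of G1, its image is an edge of G2:
  (0,1) → (φ(0),φ(1)) = (0,3) ∈ E(G2) ✓
  (0,3) → (φ(0),φ(3)) = (0,2) ∈ E(G2) ✓
  (1,4) → (φ(1),φ(4)) = (1,3) ∈ E(G2) ✓
  (2,4) → (φ(2),φ(4)) = (1,4) ∈ E(G2) ✓
  (3,5) → (φ(3),φ(5)) = (2,5) ∈ E(G2) ✓
  (4,5) → (φ(4),φ(5)) = (1,5) ∈ E(G2) ✓
All 6 edges of G1 map to edges of G2, and |E(G1)| = |E(G2)| = 6, so φ is a bijection on edges as well as vertices. Hence G1 ≅ G2.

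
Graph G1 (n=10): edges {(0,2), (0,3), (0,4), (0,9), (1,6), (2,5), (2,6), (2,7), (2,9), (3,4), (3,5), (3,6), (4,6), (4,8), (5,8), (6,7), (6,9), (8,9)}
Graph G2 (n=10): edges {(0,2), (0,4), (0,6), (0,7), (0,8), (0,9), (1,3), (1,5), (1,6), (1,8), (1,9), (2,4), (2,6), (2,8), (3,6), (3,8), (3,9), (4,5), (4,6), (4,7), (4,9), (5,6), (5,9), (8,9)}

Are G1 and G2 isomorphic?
No, not isomorphic

The graphs are NOT isomorphic.

Counting triangles (3-cliques): G1 has 5, G2 has 17.
Triangle count is an isomorphism invariant, so differing triangle counts rule out isomorphism.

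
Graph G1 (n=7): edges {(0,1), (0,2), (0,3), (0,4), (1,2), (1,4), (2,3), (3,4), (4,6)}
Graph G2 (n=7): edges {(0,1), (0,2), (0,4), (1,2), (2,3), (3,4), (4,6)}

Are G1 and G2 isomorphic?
No, not isomorphic

The graphs are NOT isomorphic.

Counting edges: G1 has 9 edge(s); G2 has 7 edge(s).
Edge count is an isomorphism invariant (a bijection on vertices induces a bijection on edges), so differing edge counts rule out isomorphism.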